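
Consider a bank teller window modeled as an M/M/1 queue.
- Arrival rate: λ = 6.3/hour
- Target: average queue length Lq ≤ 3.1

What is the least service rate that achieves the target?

For M/M/1: Lq = λ²/(μ(μ-λ))
Need Lq ≤ 3.1, i.e. μ(μ-λ) ≥ λ²/3.1
μ² - 6.3μ - 39.69/3.1 ≥ 0  →  μ² - 6.3μ - 12.80323 ≥ 0
Quadratic formula (positive root): μ = [λ + √(λ² + 4×12.80323)]/2
Discriminant: 39.69 + 4×12.80323 = 90.9029, √90.9029 = 9.534301
μ ≥ (6.3 + 9.534301)/2 = 7.9172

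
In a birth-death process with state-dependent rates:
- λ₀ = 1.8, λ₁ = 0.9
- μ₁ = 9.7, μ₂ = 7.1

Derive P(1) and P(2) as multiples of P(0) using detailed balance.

Balance equations:
State 0: λ₀P₀ = μ₁P₁ → P₁ = (λ₀/μ₁)P₀ = (1.8/9.7)P₀ = 0.1856P₀
State 1: P₂ = (λ₀λ₁)/(μ₁μ₂)P₀ = (1.8×0.9)/(9.7×7.1)P₀ = 0.02352P₀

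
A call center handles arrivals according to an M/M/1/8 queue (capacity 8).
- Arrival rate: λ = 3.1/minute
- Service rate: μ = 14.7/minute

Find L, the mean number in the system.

ρ = λ/μ = 3.1/14.7 = 0.210884
P₀ = (1-ρ)/(1-ρ^(K+1)) = (1-0.210884)/(1-0.210884^9) = 0.7891/1.0000 = 0.7891
P_K = P₀×ρ^K = 0.7891 × 0.210884^8 = 0.7891 × 0.000003912 = 0.000003087
L = ρ[1 - (K+1)ρ^K + Kρ^(K+1)] / [(1-ρ)(1-ρ^(K+1))]
L = 0.210884 × (1 - 9×0.000003912 + 8×8.249e-07) / ((1 - 0.210884) × (1 - 8.249e-07)) = 0.2672 calls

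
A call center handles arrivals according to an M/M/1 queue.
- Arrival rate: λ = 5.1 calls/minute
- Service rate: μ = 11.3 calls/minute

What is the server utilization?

Server utilization: ρ = λ/μ
ρ = 5.1/11.3 = 0.4513
The server is busy 45.13% of the time.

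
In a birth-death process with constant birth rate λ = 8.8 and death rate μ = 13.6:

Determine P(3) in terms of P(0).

For constant rates: P(n)/P(0) = (λ/μ)^n
P(3)/P(0) = (8.8/13.6)^3 = 0.64706^3 = 0.2709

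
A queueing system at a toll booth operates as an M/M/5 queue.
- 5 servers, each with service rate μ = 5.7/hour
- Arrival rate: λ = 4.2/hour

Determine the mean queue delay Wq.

Traffic intensity: ρ = λ/(cμ) = 4.2/(5×5.7) = 0.1474
Since ρ = 0.1474 < 1, system is stable.
Offered load a = λ/μ = cρ = 4.2/5.7 = 0.7368
P₀ = [ Σₙ₌₀^4 aⁿ/n! + a^5/(5!(1-ρ)) ]⁻¹
Σ = a^0/0! + a^1/1! + a^2/2! + a^3/3! + a^4/4! = 1.0000 + 0.7368 + 0.2715 + 0.06668 + 0.01228 = 2.0873
a^5/(5!(1-ρ)) = 0.2172/(120 × 0.8526) = 0.002123
P₀ = 1/(2.0873 + 0.002123) = 0.4786
Lq = P₀·a^5·ρ / (5!(1-ρ)²) = 0.4786 × 0.2172 × 0.1474 / (120 × 0.7270) = 0.0001756
Wq = Lq/λ = 0.0001756/4.2 = 0.00004181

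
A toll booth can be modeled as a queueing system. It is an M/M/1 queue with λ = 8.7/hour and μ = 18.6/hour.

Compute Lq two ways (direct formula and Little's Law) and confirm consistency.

Method 1 (direct): Lq = λ²/(μ(μ-λ)) = 75.69/(18.6 × 9.90) = 0.4110

Method 2 (Little's Law):
W = 1/(μ-λ) = 1/9.90 = 0.10101
Wq = W - 1/μ = 0.10101 - 0.053763 = 0.047247
Lq = λWq = 8.7 × 0.047247 = 0.4110 ✔ (matches Method 1)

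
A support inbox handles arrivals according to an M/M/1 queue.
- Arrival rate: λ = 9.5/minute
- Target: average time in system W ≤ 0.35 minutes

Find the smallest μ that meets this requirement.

For M/M/1: W = 1/(μ-λ)
Need W ≤ 0.35, so 1/(μ-λ) ≤ 0.35
μ - λ ≥ 1/0.35 = 2.8571
μ ≥ 9.5 + 2.8571 = 12.3571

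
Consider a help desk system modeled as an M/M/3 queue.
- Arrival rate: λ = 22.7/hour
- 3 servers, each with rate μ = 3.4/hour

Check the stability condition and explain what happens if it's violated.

Stability requires ρ = λ/(cμ) < 1
ρ = 22.7/(3 × 3.4) = 22.7/10.20 = 2.2255
Since 2.2255 ≥ 1, the system is UNSTABLE.
Need c > λ/μ = 22.7/3.4 = 6.68.
Minimum servers needed: c = 7.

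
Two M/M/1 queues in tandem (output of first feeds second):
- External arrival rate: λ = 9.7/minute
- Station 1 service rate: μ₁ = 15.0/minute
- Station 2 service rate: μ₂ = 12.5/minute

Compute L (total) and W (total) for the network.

By Jackson's theorem, each station behaves as independent M/M/1.
Station 1: ρ₁ = 9.7/15.0 = 0.6467, L₁ = ρ₁/(1-ρ₁) = λ/(μ₁-λ) = 9.7/5.30 = 1.8302
Station 2: ρ₂ = 9.7/12.5 = 0.7760, L₂ = ρ₂/(1-ρ₂) = λ/(μ₂-λ) = 9.7/2.80 = 3.4643
Total: L = L₁ + L₂ = 1.8302 + 3.4643 = 5.2945
W = L/λ = 5.2945/9.7 = 0.5458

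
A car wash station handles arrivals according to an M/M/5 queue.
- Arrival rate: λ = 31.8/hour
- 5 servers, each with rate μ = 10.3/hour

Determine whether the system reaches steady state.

Stability requires ρ = λ/(cμ) < 1
ρ = 31.8/(5 × 10.3) = 31.8/51.50 = 0.6175
Since 0.6175 < 1, the system is STABLE.
The servers are busy 61.75% of the time.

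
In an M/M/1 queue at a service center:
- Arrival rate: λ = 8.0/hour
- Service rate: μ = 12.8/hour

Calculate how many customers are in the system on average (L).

ρ = λ/μ = 8.0/12.8 = 0.6250
For M/M/1: L = λ/(μ-λ)
L = 8.0/(12.8-8.0) = 8.0/4.80
L = 1.6667 customers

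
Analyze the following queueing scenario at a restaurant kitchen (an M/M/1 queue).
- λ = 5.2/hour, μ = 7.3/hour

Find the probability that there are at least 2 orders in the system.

ρ = λ/μ = 5.2/7.3 = 0.7123
P(N ≥ n) = ρⁿ
P(N ≥ 2) = 0.7123^2
P(N ≥ 2) = 0.5074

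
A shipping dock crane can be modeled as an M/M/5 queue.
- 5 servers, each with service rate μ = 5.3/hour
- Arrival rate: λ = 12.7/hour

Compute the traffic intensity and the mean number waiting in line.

Traffic intensity: ρ = λ/(cμ) = 12.7/(5×5.3) = 0.4792
Since ρ = 0.4792 < 1, system is stable.
Offered load a = λ/μ = cρ = 12.7/5.3 = 2.3962
P₀ = [ Σₙ₌₀^4 aⁿ/n! + a^5/(5!(1-ρ)) ]⁻¹
Σ = a^0/0! + a^1/1! + a^2/2! + a^3/3! + a^4/4! = 1.00000 + 2.39623 + 2.87095 + 2.29315 + 1.37373 = 9.9341
a^5/(5!(1-ρ)) = 79.0022/(120 × 0.52075) = 1.2642
P₀ = 1/(9.9341 + 1.2642) = 0.08930
Lq = P₀·a^5·ρ / (5!(1-ρ)²) = 0.08930 × 79.0022 × 0.4792 / (120 × 0.2712) = 0.1039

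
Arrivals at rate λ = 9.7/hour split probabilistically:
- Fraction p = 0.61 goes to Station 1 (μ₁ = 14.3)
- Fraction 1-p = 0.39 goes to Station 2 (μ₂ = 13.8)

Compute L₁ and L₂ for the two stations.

Effective rates: λ₁ = 9.7×0.61 = 5.917, λ₂ = 9.7×0.39 = 3.783
Station 1: ρ₁ = 5.917/14.3 = 0.41378, L₁ = ρ₁/(1-ρ₁) = 0.41378/(1-0.41378) = 0.7058
Station 2: ρ₂ = 3.783/13.8 = 0.27413, L₂ = ρ₂/(1-ρ₂) = 0.27413/(1-0.27413) = 0.3777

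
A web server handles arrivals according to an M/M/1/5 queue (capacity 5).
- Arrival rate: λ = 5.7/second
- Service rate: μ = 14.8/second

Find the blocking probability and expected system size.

ρ = λ/μ = 5.7/14.8 = 0.38514
P₀ = (1-ρ)/(1-ρ^(K+1)) = (1-0.38514)/(1-0.38514^6) = 0.6149/0.9967 = 0.6169
P_K = P₀×ρ^K = 0.61687 × 0.38514^5 = 0.61687 × 0.0084741 = 0.005227
Blocking probability P_5 = 0.005227 (0.52%)
L = ρ[1 - (K+1)ρ^K + Kρ^(K+1)] / [(1-ρ)(1-ρ^(K+1))]
L = 0.38514 × (1 - 6×0.008474 + 5×0.003264) / ((1 - 0.38514) × (1 - 0.003264)) = 0.6067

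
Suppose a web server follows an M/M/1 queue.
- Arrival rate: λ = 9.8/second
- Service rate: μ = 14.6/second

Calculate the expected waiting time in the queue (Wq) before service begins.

First, compute utilization: ρ = λ/μ = 9.8/14.6 = 0.6712
For M/M/1: Wq = λ/(μ(μ-λ))
Wq = 9.8/(14.6 × (14.6-9.8))
Wq = 9.8/(14.6 × 4.80)
Wq = 0.1398 seconds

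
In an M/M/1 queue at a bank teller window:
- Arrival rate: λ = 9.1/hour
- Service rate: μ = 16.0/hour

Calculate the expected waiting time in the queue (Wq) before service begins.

First, compute utilization: ρ = λ/μ = 9.1/16.0 = 0.5687
For M/M/1: Wq = λ/(μ(μ-λ))
Wq = 9.1/(16.0 × (16.0-9.1))
Wq = 9.1/(16.0 × 6.90)
Wq = 0.08243 hours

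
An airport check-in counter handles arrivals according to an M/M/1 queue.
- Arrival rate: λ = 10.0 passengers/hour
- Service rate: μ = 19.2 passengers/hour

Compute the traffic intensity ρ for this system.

Server utilization: ρ = λ/μ
ρ = 10.0/19.2 = 0.5208
The server is busy 52.08% of the time.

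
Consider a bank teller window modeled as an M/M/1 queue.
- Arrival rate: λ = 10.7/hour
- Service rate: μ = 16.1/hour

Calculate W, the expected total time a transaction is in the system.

First, compute utilization: ρ = λ/μ = 10.7/16.1 = 0.6646
For M/M/1: W = 1/(μ-λ)
W = 1/(16.1-10.7) = 1/5.40
W = 0.1852 hours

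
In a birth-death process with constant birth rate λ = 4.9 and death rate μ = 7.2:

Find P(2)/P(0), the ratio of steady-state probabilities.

For constant rates: P(n)/P(0) = (λ/μ)^n
P(2)/P(0) = (4.9/7.2)^2 = 0.6806^2 = 0.4632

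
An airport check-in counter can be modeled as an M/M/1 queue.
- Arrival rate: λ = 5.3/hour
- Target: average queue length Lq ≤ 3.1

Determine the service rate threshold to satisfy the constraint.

For M/M/1: Lq = λ²/(μ(μ-λ))
Need Lq ≤ 3.1, i.e. μ(μ-λ) ≥ λ²/3.1
μ² - 5.3μ - 28.09/3.1 ≥ 0  →  μ² - 5.3μ - 9.0613 ≥ 0
Quadratic formula (positive root): μ = [λ + √(λ² + 4×9.0613)]/2
Discriminant: 28.09 + 4×9.0613 = 64.3352, √64.3352 = 8.02092
μ ≥ (5.3 + 8.02092)/2 = 6.6605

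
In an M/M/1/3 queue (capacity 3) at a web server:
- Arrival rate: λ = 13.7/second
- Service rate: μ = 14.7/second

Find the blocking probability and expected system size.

ρ = λ/μ = 13.7/14.7 = 0.9320
P₀ = (1-ρ)/(1-ρ^(K+1)) = (1-0.9320)/(1-0.9320^4) = 0.06800/0.2455 = 0.2770
P_K = P₀×ρ^K = 0.27699 × 0.9320^3 = 0.27699 × 0.80956 = 0.2242
Blocking probability P_3 = 0.2242 (22.42%)
L = ρ[1 - (K+1)ρ^K + Kρ^(K+1)] / [(1-ρ)(1-ρ^(K+1))]
L = 0.9320 × (1 - 4×0.809558 + 3×0.754508) / ((1 - 0.9320) × (1 - 0.754508)) = 1.4121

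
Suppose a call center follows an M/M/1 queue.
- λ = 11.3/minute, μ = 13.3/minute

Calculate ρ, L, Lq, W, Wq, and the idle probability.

Step 1: ρ = λ/μ = 11.3/13.3 = 0.8496
Step 2: L = λ/(μ-λ) = 11.3/2.00 = 5.6500
Step 3: Lq = λ²/(μ(μ-λ)) = 127.69/(13.3×2.00) = 4.8004
Step 4: W = 1/(μ-λ) = 1/2.00 = 0.5000
Step 5: Wq = λ/(μ(μ-λ)) = 11.3/(13.3×2.00) = 0.4248
Step 6: P(0) = 1-ρ = 0.1504
Verify: L = λW = 11.3×0.5000 = 5.6500 ✔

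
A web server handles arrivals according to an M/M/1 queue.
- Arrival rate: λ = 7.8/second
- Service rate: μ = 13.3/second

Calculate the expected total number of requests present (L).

ρ = λ/μ = 7.8/13.3 = 0.5865
For M/M/1: L = λ/(μ-λ)
L = 7.8/(13.3-7.8) = 7.8/5.50
L = 1.4182 requests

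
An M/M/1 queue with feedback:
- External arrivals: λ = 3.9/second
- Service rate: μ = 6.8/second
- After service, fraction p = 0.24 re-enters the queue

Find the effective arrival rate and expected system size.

Effective arrival rate: λ_eff = λ/(1-p) = 3.9/(1-0.24) = 3.9/0.76 = 5.13158
ρ = λ_eff/μ = 5.13158/6.8 = 0.754644
L = ρ/(1-ρ) = 0.754644/(1-0.754644) = 3.0757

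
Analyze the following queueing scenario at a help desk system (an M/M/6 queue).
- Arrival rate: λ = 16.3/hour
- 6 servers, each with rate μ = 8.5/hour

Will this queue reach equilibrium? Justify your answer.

Stability requires ρ = λ/(cμ) < 1
ρ = 16.3/(6 × 8.5) = 16.3/51.00 = 0.3196
Since 0.3196 < 1, the system is STABLE.
The servers are busy 31.96% of the time.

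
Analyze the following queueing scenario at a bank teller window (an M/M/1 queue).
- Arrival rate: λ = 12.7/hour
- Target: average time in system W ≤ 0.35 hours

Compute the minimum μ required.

For M/M/1: W = 1/(μ-λ)
Need W ≤ 0.35, so 1/(μ-λ) ≤ 0.35
μ - λ ≥ 1/0.35 = 2.8571
μ ≥ 12.7 + 2.8571 = 15.5571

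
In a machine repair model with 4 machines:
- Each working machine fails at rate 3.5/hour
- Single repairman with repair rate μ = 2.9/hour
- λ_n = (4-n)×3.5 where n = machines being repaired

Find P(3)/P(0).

P(3)/P(0) = ∏_{i=0}^{3-1} λ_i/μ_{i+1}
= (4-0)×3.5/2.9 × (4-1)×3.5/2.9 × (4-2)×3.5/2.9
= 42.1912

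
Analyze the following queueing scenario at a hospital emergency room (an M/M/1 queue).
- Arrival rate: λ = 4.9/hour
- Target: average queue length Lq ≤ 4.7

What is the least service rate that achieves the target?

For M/M/1: Lq = λ²/(μ(μ-λ))
Need Lq ≤ 4.7, i.e. μ(μ-λ) ≥ λ²/4.7
μ² - 4.9μ - 24.01/4.7 ≥ 0  →  μ² - 4.9μ - 5.1085 ≥ 0
Quadratic formula (positive root): μ = [λ + √(λ² + 4×5.1085)]/2
Discriminant: 24.01 + 4×5.1085 = 44.4440, √44.4440 = 6.6666
μ ≥ (4.9 + 6.6666)/2 = 5.7833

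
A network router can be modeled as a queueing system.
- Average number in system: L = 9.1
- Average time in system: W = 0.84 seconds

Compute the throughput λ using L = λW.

Little's Law: L = λW, so λ = L/W
λ = 9.1/0.84 = 10.8333 packets/second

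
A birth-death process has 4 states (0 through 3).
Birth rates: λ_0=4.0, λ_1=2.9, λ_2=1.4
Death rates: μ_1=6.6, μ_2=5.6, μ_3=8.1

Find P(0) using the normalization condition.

Ratios P(n)/P(0) = (λ₀···λₙ₋₁)/(μ₁···μₙ):
P(1)/P(0) = (4.0)/(6.6) = 0.60606
P(2)/P(0) = (4.0×2.9)/(6.6×5.6) = 0.31385
P(3)/P(0) = (4.0×2.9×1.4)/(6.6×5.6×8.1) = 0.054246

Normalization: ∑ P(n) = 1
P(0) × (1.0000 + 0.60606 + 0.31385 + 0.054246) = 1
P(0) × 1.9742 = 1
P(0) = 1/1.9742 = 0.5065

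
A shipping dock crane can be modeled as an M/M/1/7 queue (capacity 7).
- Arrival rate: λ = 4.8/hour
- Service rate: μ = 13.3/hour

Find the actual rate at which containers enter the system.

ρ = λ/μ = 4.8/13.3 = 0.3609
P₀ = (1-ρ)/(1-ρ^(K+1)) = (1-0.3609)/(1-0.3609^8) = 0.6391/0.9997 = 0.6393
P_K = P₀×ρ^K = 0.6393 × 0.3609^7 = 0.6393 × 0.0007975 = 0.0005098
λ_eff = λ(1-P_K) = 4.8 × (1 - 0.0005098) = 4.8 × 0.9995 = 4.7976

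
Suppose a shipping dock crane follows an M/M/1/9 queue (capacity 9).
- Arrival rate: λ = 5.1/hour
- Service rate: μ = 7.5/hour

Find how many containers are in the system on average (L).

ρ = λ/μ = 5.1/7.5 = 0.6800
P₀ = (1-ρ)/(1-ρ^(K+1)) = (1-0.6800)/(1-0.6800^10) = 0.3200/0.9789 = 0.3269
P_K = P₀×ρ^K = 0.3269 × 0.6800^9 = 0.3269 × 0.03109 = 0.01016
L = ρ[1 - (K+1)ρ^K + Kρ^(K+1)] / [(1-ρ)(1-ρ^(K+1))]
L = 0.6800 × (1 - 10×0.03109 + 9×0.02114) / ((1 - 0.6800) × (1 - 0.02114)) = 1.9090 containers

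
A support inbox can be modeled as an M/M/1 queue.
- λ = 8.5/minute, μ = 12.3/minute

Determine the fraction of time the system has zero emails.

ρ = λ/μ = 8.5/12.3 = 0.6911
P(0) = 1 - ρ = 1 - 0.6911 = 0.3089
The server is idle 30.89% of the time.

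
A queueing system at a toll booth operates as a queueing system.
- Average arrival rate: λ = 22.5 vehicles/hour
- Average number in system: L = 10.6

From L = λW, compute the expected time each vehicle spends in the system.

Little's Law: L = λW, so W = L/λ
W = 10.6/22.5 = 0.4711 hours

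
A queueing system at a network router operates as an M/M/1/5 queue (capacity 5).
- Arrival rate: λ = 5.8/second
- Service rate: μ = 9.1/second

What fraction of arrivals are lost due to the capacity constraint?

ρ = λ/μ = 5.8/9.1 = 0.63736
P₀ = (1-ρ)/(1-ρ^(K+1)) = (1-0.63736)/(1-0.63736^6) = 0.36264/0.93296 = 0.3887
P_K = P₀×ρ^K = 0.38870 × 0.63736^5 = 0.38870 × 0.10518 = 0.04088
Blocking probability = 4.09%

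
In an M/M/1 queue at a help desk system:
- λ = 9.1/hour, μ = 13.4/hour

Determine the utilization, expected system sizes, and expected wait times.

Step 1: ρ = λ/μ = 9.1/13.4 = 0.6791
Step 2: L = λ/(μ-λ) = 9.1/4.30 = 2.1163
Step 3: Lq = λ²/(μ(μ-λ)) = 82.81/(13.4×4.30) = 1.4372
Step 4: W = 1/(μ-λ) = 1/4.30 = 0.23256
Step 5: Wq = λ/(μ(μ-λ)) = 9.1/(13.4×4.30) = 0.1579
Step 6: P(0) = 1-ρ = 0.3209
Verify: L = λW = 9.1×0.23256 = 2.1163 ✔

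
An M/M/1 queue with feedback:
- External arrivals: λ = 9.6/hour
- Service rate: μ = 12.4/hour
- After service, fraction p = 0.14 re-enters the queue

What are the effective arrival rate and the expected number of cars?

Effective arrival rate: λ_eff = λ/(1-p) = 9.6/(1-0.14) = 9.6/0.86 = 11.16279
ρ = λ_eff/μ = 11.16279/12.4 = 0.900225
L = ρ/(1-ρ) = 0.900225/(1-0.900225) = 9.0226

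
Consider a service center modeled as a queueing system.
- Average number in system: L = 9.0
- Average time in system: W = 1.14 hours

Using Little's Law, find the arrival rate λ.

Little's Law: L = λW, so λ = L/W
λ = 9.0/1.14 = 7.8947 customers/hour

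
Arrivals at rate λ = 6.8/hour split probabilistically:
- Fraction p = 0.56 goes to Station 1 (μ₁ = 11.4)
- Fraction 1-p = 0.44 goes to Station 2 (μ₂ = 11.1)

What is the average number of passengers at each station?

Effective rates: λ₁ = 6.8×0.56 = 3.808, λ₂ = 6.8×0.44 = 2.992
Station 1: ρ₁ = 3.808/11.4 = 0.33404, L₁ = ρ₁/(1-ρ₁) = 0.33404/(1-0.33404) = 0.5016
Station 2: ρ₂ = 2.992/11.1 = 0.26955, L₂ = ρ₂/(1-ρ₂) = 0.26955/(1-0.26955) = 0.3690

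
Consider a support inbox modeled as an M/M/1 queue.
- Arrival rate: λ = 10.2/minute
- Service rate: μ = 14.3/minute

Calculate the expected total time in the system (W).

First, compute utilization: ρ = λ/μ = 10.2/14.3 = 0.7133
For M/M/1: W = 1/(μ-λ)
W = 1/(14.3-10.2) = 1/4.10
W = 0.2439 minutes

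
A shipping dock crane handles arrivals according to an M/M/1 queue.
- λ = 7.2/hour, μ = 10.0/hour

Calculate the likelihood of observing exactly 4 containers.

ρ = λ/μ = 7.2/10.0 = 0.7200
P(n) = (1-ρ)ρⁿ
P(4) = (1-0.7200) × 0.7200^4
P(4) = 0.28000 × 0.26874
P(4) = 0.07525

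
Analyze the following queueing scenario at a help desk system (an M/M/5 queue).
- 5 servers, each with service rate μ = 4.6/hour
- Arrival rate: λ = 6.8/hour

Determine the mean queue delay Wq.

Traffic intensity: ρ = λ/(cμ) = 6.8/(5×4.6) = 0.2957
Since ρ = 0.2957 < 1, system is stable.
Offered load a = λ/μ = cρ = 6.8/4.6 = 1.4783
P₀ = [ Σₙ₌₀^4 aⁿ/n! + a^5/(5!(1-ρ)) ]⁻¹
Σ = a^0/0! + a^1/1! + a^2/2! + a^3/3! + a^4/4! = 1.0000 + 1.4783 + 1.0926 + 0.5384 + 0.1990 = 4.3083
a^5/(5!(1-ρ)) = 7.0592/(120 × 0.70435) = 0.08352
P₀ = 1/(4.3083 + 0.08352) = 0.2277
Lq = P₀·a^5·ρ / (5!(1-ρ)²) = 0.227698 × 7.05920 × 0.295652 / (120 × 0.496106) = 0.007983
Wq = Lq/λ = 0.007983/6.8 = 0.001174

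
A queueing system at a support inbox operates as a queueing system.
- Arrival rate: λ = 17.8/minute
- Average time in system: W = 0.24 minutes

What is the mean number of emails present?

Little's Law: L = λW
L = 17.8 × 0.24 = 4.2720 emails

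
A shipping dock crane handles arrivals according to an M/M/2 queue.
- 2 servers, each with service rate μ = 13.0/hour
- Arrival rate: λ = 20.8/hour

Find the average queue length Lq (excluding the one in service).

Traffic intensity: ρ = λ/(cμ) = 20.8/(2×13.0) = 0.8000
Since ρ = 0.8000 < 1, system is stable.
Offered load a = λ/μ = cρ = 20.8/13.0 = 1.6000
P₀ = [ Σₙ₌₀^1 aⁿ/n! + a^2/(2!(1-ρ)) ]⁻¹
Σ = a^0/0! + a^1/1! = 1.0000 + 1.6000 = 2.6000
a^2/(2!(1-ρ)) = 2.5600/(2 × 0.2000) = 6.4000
P₀ = 1/(2.6000 + 6.4000) = 0.1111
Lq = P₀·a^2·ρ / (2!(1-ρ)²) = 0.11111 × 2.5600 × 0.80000 / (2 × 0.040000) = 2.8444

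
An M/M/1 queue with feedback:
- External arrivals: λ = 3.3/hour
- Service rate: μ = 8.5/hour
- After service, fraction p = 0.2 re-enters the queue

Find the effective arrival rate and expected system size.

Effective arrival rate: λ_eff = λ/(1-p) = 3.3/(1-0.2) = 3.3/0.80 = 4.1250
ρ = λ_eff/μ = 4.1250/8.5 = 0.4853
L = ρ/(1-ρ) = 0.4853/(1-0.4853) = 0.9429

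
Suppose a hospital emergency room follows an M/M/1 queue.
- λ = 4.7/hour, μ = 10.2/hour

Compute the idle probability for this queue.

ρ = λ/μ = 4.7/10.2 = 0.4608
P(0) = 1 - ρ = 1 - 0.4608 = 0.5392
The server is idle 53.92% of the time.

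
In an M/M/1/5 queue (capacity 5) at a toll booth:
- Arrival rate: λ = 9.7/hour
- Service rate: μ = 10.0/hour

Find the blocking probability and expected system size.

ρ = λ/μ = 9.7/10.0 = 0.9700
P₀ = (1-ρ)/(1-ρ^(K+1)) = (1-0.9700)/(1-0.9700^6) = 0.03000/0.1670 = 0.1796
P_K = P₀×ρ^K = 0.1796 × 0.9700^5 = 0.1796 × 0.8587 = 0.1542
Blocking probability P_5 = 0.1542 (15.42%)
L = ρ[1 - (K+1)ρ^K + Kρ^(K+1)] / [(1-ρ)(1-ρ^(K+1))]
L = 0.9700 × (1 - 6×0.858734 + 5×0.832972) / ((1 - 0.9700) × (1 - 0.832972)) = 2.4112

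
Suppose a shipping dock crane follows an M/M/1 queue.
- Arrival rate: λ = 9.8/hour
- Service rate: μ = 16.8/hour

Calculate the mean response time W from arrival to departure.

First, compute utilization: ρ = λ/μ = 9.8/16.8 = 0.5833
For M/M/1: W = 1/(μ-λ)
W = 1/(16.8-9.8) = 1/7.00
W = 0.1429 hours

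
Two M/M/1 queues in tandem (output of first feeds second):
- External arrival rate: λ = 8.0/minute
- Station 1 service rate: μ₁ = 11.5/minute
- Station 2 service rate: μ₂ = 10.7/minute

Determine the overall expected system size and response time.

By Jackson's theorem, each station behaves as independent M/M/1.
Station 1: ρ₁ = 8.0/11.5 = 0.6957, L₁ = ρ₁/(1-ρ₁) = λ/(μ₁-λ) = 8.0/3.50 = 2.2857
Station 2: ρ₂ = 8.0/10.7 = 0.7477, L₂ = ρ₂/(1-ρ₂) = λ/(μ₂-λ) = 8.0/2.70 = 2.9630
Total: L = L₁ + L₂ = 2.2857 + 2.9630 = 5.2487
W = L/λ = 5.2487/8.0 = 0.6561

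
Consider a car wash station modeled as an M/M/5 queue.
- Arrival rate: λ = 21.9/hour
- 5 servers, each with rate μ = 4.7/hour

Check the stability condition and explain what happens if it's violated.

Stability requires ρ = λ/(cμ) < 1
ρ = 21.9/(5 × 4.7) = 21.9/23.50 = 0.9319
Since 0.9319 < 1, the system is STABLE.
The servers are busy 93.19% of the time.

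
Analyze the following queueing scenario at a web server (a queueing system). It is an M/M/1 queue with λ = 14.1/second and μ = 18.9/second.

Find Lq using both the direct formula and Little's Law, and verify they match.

Method 1 (direct): Lq = λ²/(μ(μ-λ)) = 198.81/(18.9 × 4.80) = 2.1915

Method 2 (Little's Law):
W = 1/(μ-λ) = 1/4.80 = 0.208333
Wq = W - 1/μ = 0.208333 - 0.0529101 = 0.155423
Lq = λWq = 14.1 × 0.155423 = 2.1915 ✔ (matches Method 1)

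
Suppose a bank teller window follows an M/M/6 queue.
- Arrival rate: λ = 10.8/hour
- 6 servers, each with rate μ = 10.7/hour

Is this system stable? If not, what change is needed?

Stability requires ρ = λ/(cμ) < 1
ρ = 10.8/(6 × 10.7) = 10.8/64.20 = 0.1682
Since 0.1682 < 1, the system is STABLE.
The servers are busy 16.82% of the time.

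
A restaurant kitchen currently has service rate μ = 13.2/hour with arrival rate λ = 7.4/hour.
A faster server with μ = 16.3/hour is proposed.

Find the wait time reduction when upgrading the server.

System 1: ρ₁ = 7.4/13.2 = 0.5606, W₁ = 1/(13.2-7.4) = 0.17241
System 2: ρ₂ = 7.4/16.3 = 0.4540, W₂ = 1/(16.3-7.4) = 0.11236
Improvement: (W₁-W₂)/W₁ = (0.17241-0.11236)/0.17241 = 34.83%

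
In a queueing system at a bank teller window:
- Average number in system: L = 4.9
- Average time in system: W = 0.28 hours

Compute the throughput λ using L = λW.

Little's Law: L = λW, so λ = L/W
λ = 4.9/0.28 = 17.5000 transactions/hour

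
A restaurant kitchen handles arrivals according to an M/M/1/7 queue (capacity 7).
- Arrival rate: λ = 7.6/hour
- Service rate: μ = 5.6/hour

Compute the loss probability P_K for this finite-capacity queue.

ρ = λ/μ = 7.6/5.6 = 1.35714
P₀ = (1-ρ)/(1-ρ^(K+1)) = (1-1.35714)/(1-1.35714^8) = -0.35714/-10.5079 = 0.03399
P_K = P₀×ρ^K = 0.03399 × 1.35714^7 = 0.03399 × 8.4795 = 0.2882
Blocking probability = 28.82%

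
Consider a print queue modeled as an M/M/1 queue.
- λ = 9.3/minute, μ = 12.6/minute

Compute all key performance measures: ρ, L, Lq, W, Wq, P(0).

Step 1: ρ = λ/μ = 9.3/12.6 = 0.7381
Step 2: L = λ/(μ-λ) = 9.3/3.30 = 2.8182
Step 3: Lq = λ²/(μ(μ-λ)) = 86.49/(12.6×3.30) = 2.0801
Step 4: W = 1/(μ-λ) = 1/3.30 = 0.30303
Step 5: Wq = λ/(μ(μ-λ)) = 9.3/(12.6×3.30) = 0.2237
Step 6: P(0) = 1-ρ = 0.2619
Verify: L = λW = 9.3×0.30303 = 2.8182 ✔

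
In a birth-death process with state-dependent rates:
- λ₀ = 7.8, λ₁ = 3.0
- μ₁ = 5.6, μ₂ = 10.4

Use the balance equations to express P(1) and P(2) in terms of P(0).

Balance equations:
State 0: λ₀P₀ = μ₁P₁ → P₁ = (λ₀/μ₁)P₀ = (7.8/5.6)P₀ = 1.3929P₀
State 1: P₂ = (λ₀λ₁)/(μ₁μ₂)P₀ = (7.8×3.0)/(5.6×10.4)P₀ = 0.4018P₀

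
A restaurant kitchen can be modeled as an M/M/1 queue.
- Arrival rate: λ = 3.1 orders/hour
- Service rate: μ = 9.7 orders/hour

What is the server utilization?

Server utilization: ρ = λ/μ
ρ = 3.1/9.7 = 0.3196
The server is busy 31.96% of the time.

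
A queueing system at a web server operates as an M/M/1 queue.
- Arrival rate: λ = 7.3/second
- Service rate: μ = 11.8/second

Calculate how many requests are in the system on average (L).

ρ = λ/μ = 7.3/11.8 = 0.6186
For M/M/1: L = λ/(μ-λ)
L = 7.3/(11.8-7.3) = 7.3/4.50
L = 1.6222 requests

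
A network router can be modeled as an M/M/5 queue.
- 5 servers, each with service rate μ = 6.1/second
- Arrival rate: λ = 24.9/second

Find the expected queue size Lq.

Traffic intensity: ρ = λ/(cμ) = 24.9/(5×6.1) = 0.8164
Since ρ = 0.8164 < 1, system is stable.
Offered load a = λ/μ = cρ = 24.9/6.1 = 4.0820
P₀ = [ Σₙ₌₀^4 aⁿ/n! + a^5/(5!(1-ρ)) ]⁻¹
Σ = a^0/0! + a^1/1! + a^2/2! + a^3/3! + a^4/4! = 1.000000 + 4.081967 + 8.331228 + 11.33593 + 11.56823 = 36.3174
a^5/(5!(1-ρ)) = 1133.3070/(120 × 0.1836066) = 51.4373
P₀ = 1/(36.3174 + 51.4373) = 0.01140
Lq = P₀·a^5·ρ / (5!(1-ρ)²) = 0.0113954 × 1133.3070 × 0.816393 / (120 × 0.0337114) = 2.6063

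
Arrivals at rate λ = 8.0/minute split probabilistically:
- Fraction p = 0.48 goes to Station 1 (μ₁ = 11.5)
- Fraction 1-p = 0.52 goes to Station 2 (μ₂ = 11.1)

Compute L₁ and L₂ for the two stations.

Effective rates: λ₁ = 8.0×0.48 = 3.84, λ₂ = 8.0×0.52 = 4.16
Station 1: ρ₁ = 3.84/11.5 = 0.3339, L₁ = ρ₁/(1-ρ₁) = 0.3339/(1-0.3339) = 0.5013
Station 2: ρ₂ = 4.16/11.1 = 0.37477, L₂ = ρ₂/(1-ρ₂) = 0.37477/(1-0.37477) = 0.5994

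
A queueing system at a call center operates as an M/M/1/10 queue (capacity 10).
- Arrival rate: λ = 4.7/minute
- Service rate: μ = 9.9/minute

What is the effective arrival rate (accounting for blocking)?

ρ = λ/μ = 4.7/9.9 = 0.47475
P₀ = (1-ρ)/(1-ρ^(K+1)) = (1-0.47475)/(1-0.47475^11) = 0.5252/0.9997 = 0.5254
P_K = P₀×ρ^K = 0.5254 × 0.47475^10 = 0.5254 × 0.0005816 = 0.0003056
λ_eff = λ(1-P_K) = 4.7 × (1 - 0.0003056) = 4.7 × 0.9997 = 4.6986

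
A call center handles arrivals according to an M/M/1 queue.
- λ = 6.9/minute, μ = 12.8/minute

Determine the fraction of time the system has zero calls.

ρ = λ/μ = 6.9/12.8 = 0.5391
P(0) = 1 - ρ = 1 - 0.5391 = 0.4609
The server is idle 46.09% of the time.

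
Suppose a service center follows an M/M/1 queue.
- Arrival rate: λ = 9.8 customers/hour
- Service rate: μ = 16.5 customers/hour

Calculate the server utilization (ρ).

Server utilization: ρ = λ/μ
ρ = 9.8/16.5 = 0.5939
The server is busy 59.39% of the time.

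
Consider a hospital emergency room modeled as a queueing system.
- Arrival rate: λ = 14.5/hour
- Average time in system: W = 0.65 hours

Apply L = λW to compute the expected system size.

Little's Law: L = λW
L = 14.5 × 0.65 = 9.4250 patients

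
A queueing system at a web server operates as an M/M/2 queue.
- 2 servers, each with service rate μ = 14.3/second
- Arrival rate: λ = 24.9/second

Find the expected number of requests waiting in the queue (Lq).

Traffic intensity: ρ = λ/(cμ) = 24.9/(2×14.3) = 0.8706
Since ρ = 0.8706 < 1, system is stable.
Offered load a = λ/μ = cρ = 24.9/14.3 = 1.7413
P₀ = [ Σₙ₌₀^1 aⁿ/n! + a^2/(2!(1-ρ)) ]⁻¹
Σ = a^0/0! + a^1/1! = 1.0000 + 1.7413 = 2.7413
a^2/(2!(1-ρ)) = 3.03198/(2 × 0.129371) = 11.7182
P₀ = 1/(2.7413 + 11.7182) = 0.06916
Lq = P₀·a^2·ρ / (2!(1-ρ)²) = 0.069159 × 3.0320 × 0.87063 / (2 × 0.016737) = 5.4539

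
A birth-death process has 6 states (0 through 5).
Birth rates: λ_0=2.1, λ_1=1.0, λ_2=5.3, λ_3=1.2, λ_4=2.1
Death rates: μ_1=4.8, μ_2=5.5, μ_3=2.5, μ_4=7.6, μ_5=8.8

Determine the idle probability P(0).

Ratios P(n)/P(0) = (λ₀···λₙ₋₁)/(μ₁···μₙ):
P(1)/P(0) = (2.1)/(4.8) = 0.43750
P(2)/P(0) = (2.1×1.0)/(4.8×5.5) = 0.079545
P(3)/P(0) = (2.1×1.0×5.3)/(4.8×5.5×2.5) = 0.16864
P(4)/P(0) = (2.1×1.0×5.3×1.2)/(4.8×5.5×2.5×7.6) = 0.026627
P(5)/P(0) = (2.1×1.0×5.3×1.2×2.1)/(4.8×5.5×2.5×7.6×8.8) = 0.0063541

Normalization: ∑ P(n) = 1
P(0) × (1.0000 + 0.43750 + 0.079545 + 0.16864 + 0.026627 + 0.0063541) = 1
P(0) × 1.7187 = 1
P(0) = 1/1.7187 = 0.5818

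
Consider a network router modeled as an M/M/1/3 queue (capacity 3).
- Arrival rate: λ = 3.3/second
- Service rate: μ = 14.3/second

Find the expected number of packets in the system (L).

ρ = λ/μ = 3.3/14.3 = 0.23077
P₀ = (1-ρ)/(1-ρ^(K+1)) = (1-0.23077)/(1-0.23077^4) = 0.7692/0.9972 = 0.7714
P_K = P₀×ρ^K = 0.771418 × 0.23077^3 = 0.771418 × 0.0122896 = 0.009480
L = ρ[1 - (K+1)ρ^K + Kρ^(K+1)] / [(1-ρ)(1-ρ^(K+1))]
L = 0.23077 × (1 - 4×0.01229 + 3×0.002836) / ((1 - 0.23077) × (1 - 0.002836)) = 0.2886 packets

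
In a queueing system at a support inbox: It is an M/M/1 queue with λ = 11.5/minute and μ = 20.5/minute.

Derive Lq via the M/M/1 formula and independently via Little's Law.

Method 1 (direct): Lq = λ²/(μ(μ-λ)) = 132.25/(20.5 × 9.00) = 0.7168

Method 2 (Little's Law):
W = 1/(μ-λ) = 1/9.00 = 0.11111
Wq = W - 1/μ = 0.11111 - 0.048780 = 0.06233
Lq = λWq = 11.5 × 0.06233 = 0.7168 ✔ (matches Method 1)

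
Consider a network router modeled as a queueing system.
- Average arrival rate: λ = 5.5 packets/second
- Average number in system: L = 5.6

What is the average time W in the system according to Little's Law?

Little's Law: L = λW, so W = L/λ
W = 5.6/5.5 = 1.0182 seconds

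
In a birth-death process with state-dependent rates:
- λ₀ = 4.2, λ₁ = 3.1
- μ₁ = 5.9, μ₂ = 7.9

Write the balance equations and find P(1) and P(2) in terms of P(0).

Balance equations:
State 0: λ₀P₀ = μ₁P₁ → P₁ = (λ₀/μ₁)P₀ = (4.2/5.9)P₀ = 0.7119P₀
State 1: P₂ = (λ₀λ₁)/(μ₁μ₂)P₀ = (4.2×3.1)/(5.9×7.9)P₀ = 0.2793P₀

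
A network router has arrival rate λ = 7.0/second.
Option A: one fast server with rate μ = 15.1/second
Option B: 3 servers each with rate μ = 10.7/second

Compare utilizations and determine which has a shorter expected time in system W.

Option A: single server μ = 15.1 (M/M/1)
  ρ_A = 7.0/15.1 = 0.4636
  W_A = 1/(μ-λ) = 1/(15.1-7.0) = 1/8.10 = 0.1235

Option B: 3 servers μ = 10.7 (M/M/3)
  ρ_B = λ/(cμ) = 7.0/(3×10.7) = 0.2181
  Offered load a = λ/μ = cρ = 7.0/10.7 = 0.6542
  P₀ = [ Σₙ₌₀^2 aⁿ/n! + a^3/(3!(1-ρ)) ]⁻¹
  Σ = a^0/0! + a^1/1! + a^2/2! = 1.0000 + 0.6542 + 0.2140 = 1.8682
  a^3/(3!(1-ρ)) = 0.2800/(6 × 0.7819) = 0.05968
  P₀ = 1/(1.8682 + 0.05968) = 0.5187
  Lq = P₀·a^3·ρ / (3!(1-ρ)²) = 0.51871 × 0.27999 × 0.21807 / (6 × 0.61142) = 0.008633
  Wq_B = Lq/λ = 0.008633/7.0 = 0.001233
  W_B = Wq_B + 1/μ = 0.001233 + 0.09346 = 0.09469

Since W_B = 0.09469 < W_A = 0.1235, Option B (multiple servers) has the shorter time in system.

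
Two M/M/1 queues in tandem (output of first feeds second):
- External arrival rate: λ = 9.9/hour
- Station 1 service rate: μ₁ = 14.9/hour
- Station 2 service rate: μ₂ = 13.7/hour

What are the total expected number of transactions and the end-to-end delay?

By Jackson's theorem, each station behaves as independent M/M/1.
Station 1: ρ₁ = 9.9/14.9 = 0.6644, L₁ = ρ₁/(1-ρ₁) = λ/(μ₁-λ) = 9.9/5.00 = 1.9800
Station 2: ρ₂ = 9.9/13.7 = 0.7226, L₂ = ρ₂/(1-ρ₂) = λ/(μ₂-λ) = 9.9/3.80 = 2.6053
Total: L = L₁ + L₂ = 1.9800 + 2.6053 = 4.5853
W = L/λ = 4.5853/9.9 = 0.4632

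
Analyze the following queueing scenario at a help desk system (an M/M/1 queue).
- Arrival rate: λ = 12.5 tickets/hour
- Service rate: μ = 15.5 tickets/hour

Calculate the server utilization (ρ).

Server utilization: ρ = λ/μ
ρ = 12.5/15.5 = 0.8065
The server is busy 80.65% of the time.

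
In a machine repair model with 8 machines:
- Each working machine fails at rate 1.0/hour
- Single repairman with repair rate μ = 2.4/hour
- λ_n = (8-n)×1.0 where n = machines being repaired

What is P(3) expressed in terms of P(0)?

P(3)/P(0) = ∏_{i=0}^{3-1} λ_i/μ_{i+1}
= (8-0)×1.0/2.4 × (8-1)×1.0/2.4 × (8-2)×1.0/2.4
= 24.3056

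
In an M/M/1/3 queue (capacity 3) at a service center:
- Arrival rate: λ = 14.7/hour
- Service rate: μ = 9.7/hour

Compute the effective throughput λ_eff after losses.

ρ = λ/μ = 14.7/9.7 = 1.5155
P₀ = (1-ρ)/(1-ρ^(K+1)) = (1-1.5155)/(1-1.5155^4) = -0.5155/-4.2750 = 0.1206
P_K = P₀×ρ^K = 0.12058 × 1.5155^3 = 0.12058 × 3.4807 = 0.4197
λ_eff = λ(1-P_K) = 14.7 × (1 - 0.41971) = 14.7 × 0.58029 = 8.5303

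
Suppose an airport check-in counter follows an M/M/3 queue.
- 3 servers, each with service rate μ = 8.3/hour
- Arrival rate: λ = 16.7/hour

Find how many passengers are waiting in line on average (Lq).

Traffic intensity: ρ = λ/(cμ) = 16.7/(3×8.3) = 0.6707
Since ρ = 0.6707 < 1, system is stable.
Offered load a = λ/μ = cρ = 16.7/8.3 = 2.0120
P₀ = [ Σₙ₌₀^2 aⁿ/n! + a^3/(3!(1-ρ)) ]⁻¹
Σ = a^0/0! + a^1/1! + a^2/2! = 1.0000 + 2.0120 + 2.0242 = 5.0362
a^3/(3!(1-ρ)) = 8.1455/(6 × 0.32932) = 4.1224
P₀ = 1/(5.0362 + 4.1224) = 0.1092
Lq = P₀·a^3·ρ / (3!(1-ρ)²) = 0.10919 × 8.1455 × 0.67068 / (6 × 0.10845) = 0.9167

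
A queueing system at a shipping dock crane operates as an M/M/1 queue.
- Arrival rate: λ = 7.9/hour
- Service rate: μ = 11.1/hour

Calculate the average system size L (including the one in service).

ρ = λ/μ = 7.9/11.1 = 0.7117
For M/M/1: L = λ/(μ-λ)
L = 7.9/(11.1-7.9) = 7.9/3.20
L = 2.4688 containers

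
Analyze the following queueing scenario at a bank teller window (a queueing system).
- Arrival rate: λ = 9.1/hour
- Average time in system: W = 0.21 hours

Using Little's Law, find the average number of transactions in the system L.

Little's Law: L = λW
L = 9.1 × 0.21 = 1.9110 transactions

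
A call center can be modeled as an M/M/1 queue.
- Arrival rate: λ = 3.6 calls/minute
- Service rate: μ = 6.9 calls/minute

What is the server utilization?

Server utilization: ρ = λ/μ
ρ = 3.6/6.9 = 0.5217
The server is busy 52.17% of the time.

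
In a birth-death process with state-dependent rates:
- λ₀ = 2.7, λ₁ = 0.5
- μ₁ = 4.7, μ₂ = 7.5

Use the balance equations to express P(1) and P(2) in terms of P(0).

Balance equations:
State 0: λ₀P₀ = μ₁P₁ → P₁ = (λ₀/μ₁)P₀ = (2.7/4.7)P₀ = 0.5745P₀
State 1: P₂ = (λ₀λ₁)/(μ₁μ₂)P₀ = (2.7×0.5)/(4.7×7.5)P₀ = 0.03830P₀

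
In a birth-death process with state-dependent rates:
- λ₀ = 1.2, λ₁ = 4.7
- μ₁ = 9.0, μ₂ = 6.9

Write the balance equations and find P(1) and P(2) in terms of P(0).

Balance equations:
State 0: λ₀P₀ = μ₁P₁ → P₁ = (λ₀/μ₁)P₀ = (1.2/9.0)P₀ = 0.1333P₀
State 1: P₂ = (λ₀λ₁)/(μ₁μ₂)P₀ = (1.2×4.7)/(9.0×6.9)P₀ = 0.09082P₀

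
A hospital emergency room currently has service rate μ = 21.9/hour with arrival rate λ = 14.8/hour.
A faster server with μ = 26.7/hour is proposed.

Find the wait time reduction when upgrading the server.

System 1: ρ₁ = 14.8/21.9 = 0.6758, W₁ = 1/(21.9-14.8) = 0.14085
System 2: ρ₂ = 14.8/26.7 = 0.5543, W₂ = 1/(26.7-14.8) = 0.084034
Improvement: (W₁-W₂)/W₁ = (0.14085-0.084034)/0.14085 = 40.34%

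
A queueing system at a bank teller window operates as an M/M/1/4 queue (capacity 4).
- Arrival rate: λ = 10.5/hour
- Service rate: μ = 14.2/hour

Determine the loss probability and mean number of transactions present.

ρ = λ/μ = 10.5/14.2 = 0.73944
P₀ = (1-ρ)/(1-ρ^(K+1)) = (1-0.73944)/(1-0.73944^5) = 0.26056/0.77894 = 0.3345
P_K = P₀×ρ^K = 0.3345 × 0.73944^4 = 0.3345 × 0.2990 = 0.1000
Blocking probability P_4 = 0.1000 (10.00%)
L = ρ[1 - (K+1)ρ^K + Kρ^(K+1)] / [(1-ρ)(1-ρ^(K+1))]
L = 0.73944 × (1 - 5×0.298959 + 4×0.221062) / ((1 - 0.73944) × (1 - 0.221062)) = 1.4189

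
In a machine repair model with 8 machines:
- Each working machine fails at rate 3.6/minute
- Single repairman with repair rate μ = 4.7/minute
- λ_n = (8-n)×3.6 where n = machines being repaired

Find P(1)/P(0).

P(1)/P(0) = ∏_{i=0}^{1-1} λ_i/μ_{i+1}
= (8-0)×3.6/4.7
= 6.1277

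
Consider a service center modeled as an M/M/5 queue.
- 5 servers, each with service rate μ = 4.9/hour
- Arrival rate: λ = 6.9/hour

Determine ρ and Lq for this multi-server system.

Traffic intensity: ρ = λ/(cμ) = 6.9/(5×4.9) = 0.2816
Since ρ = 0.2816 < 1, system is stable.
Offered load a = λ/μ = cρ = 6.9/4.9 = 1.4082
P₀ = [ Σₙ₌₀^4 aⁿ/n! + a^5/(5!(1-ρ)) ]⁻¹
Σ = a^0/0! + a^1/1! + a^2/2! + a^3/3! + a^4/4! = 1.00000 + 1.40816 + 0.991462 + 0.465380 + 0.163833 = 4.0288
a^5/(5!(1-ρ)) = 5.5369/(120 × 0.7184) = 0.06423
P₀ = 1/(4.0288 + 0.06423) = 0.2443
Lq = P₀·a^5·ρ / (5!(1-ρ)²) = 0.24432 × 5.5369 × 0.28163 / (120 × 0.51605) = 0.006152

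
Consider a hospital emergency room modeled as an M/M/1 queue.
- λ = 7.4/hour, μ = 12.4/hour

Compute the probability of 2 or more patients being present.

ρ = λ/μ = 7.4/12.4 = 0.59677
P(N ≥ n) = ρⁿ
P(N ≥ 2) = 0.59677^2
P(N ≥ 2) = 0.3561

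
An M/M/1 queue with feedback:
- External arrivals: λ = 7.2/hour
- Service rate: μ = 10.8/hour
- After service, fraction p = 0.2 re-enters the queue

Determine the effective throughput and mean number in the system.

Effective arrival rate: λ_eff = λ/(1-p) = 7.2/(1-0.2) = 7.2/0.80 = 9.0000
ρ = λ_eff/μ = 9.0000/10.8 = 0.833333
L = ρ/(1-ρ) = 0.833333/(1-0.833333) = 5.0000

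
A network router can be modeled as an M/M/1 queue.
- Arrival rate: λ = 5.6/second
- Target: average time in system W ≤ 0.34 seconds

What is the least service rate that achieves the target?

For M/M/1: W = 1/(μ-λ)
Need W ≤ 0.34, so 1/(μ-λ) ≤ 0.34
μ - λ ≥ 1/0.34 = 2.9412
μ ≥ 5.6 + 2.9412 = 8.5412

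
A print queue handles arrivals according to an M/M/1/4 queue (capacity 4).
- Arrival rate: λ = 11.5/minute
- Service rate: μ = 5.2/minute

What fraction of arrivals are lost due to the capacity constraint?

ρ = λ/μ = 11.5/5.2 = 2.2115
P₀ = (1-ρ)/(1-ρ^(K+1)) = (1-2.2115)/(1-2.2115^5) = -1.2115/-51.8974 = 0.02334
P_K = P₀×ρ^K = 0.023344 × 2.2115^4 = 0.023344 × 23.9193 = 0.5584
Blocking probability = 55.84%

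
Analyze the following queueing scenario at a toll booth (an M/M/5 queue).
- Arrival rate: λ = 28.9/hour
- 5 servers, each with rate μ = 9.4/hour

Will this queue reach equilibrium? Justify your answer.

Stability requires ρ = λ/(cμ) < 1
ρ = 28.9/(5 × 9.4) = 28.9/47.00 = 0.6149
Since 0.6149 < 1, the system is STABLE.
The servers are busy 61.49% of the time.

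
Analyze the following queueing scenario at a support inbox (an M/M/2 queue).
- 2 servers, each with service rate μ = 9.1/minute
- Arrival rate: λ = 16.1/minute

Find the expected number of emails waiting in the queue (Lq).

Traffic intensity: ρ = λ/(cμ) = 16.1/(2×9.1) = 0.8846
Since ρ = 0.8846 < 1, system is stable.
Offered load a = λ/μ = cρ = 16.1/9.1 = 1.7692
P₀ = [ Σₙ₌₀^1 aⁿ/n! + a^2/(2!(1-ρ)) ]⁻¹
Σ = a^0/0! + a^1/1! = 1.0000 + 1.7692 = 2.7692
a^2/(2!(1-ρ)) = 3.13018/(2 × 0.115385) = 13.5641
P₀ = 1/(2.7692 + 13.5641) = 0.06122
Lq = P₀·a^2·ρ / (2!(1-ρ)²) = 0.0612245 × 3.13018 × 0.884615 / (2 × 0.0133136) = 6.3668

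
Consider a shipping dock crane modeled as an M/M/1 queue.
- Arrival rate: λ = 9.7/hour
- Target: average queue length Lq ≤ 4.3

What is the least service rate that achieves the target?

For M/M/1: Lq = λ²/(μ(μ-λ))
Need Lq ≤ 4.3, i.e. μ(μ-λ) ≥ λ²/4.3
μ² - 9.7μ - 94.09/4.3 ≥ 0  →  μ² - 9.7μ - 21.8814 ≥ 0
Quadratic formula (positive root): μ = [λ + √(λ² + 4×21.8814)]/2
Discriminant: 94.09 + 4×21.8814 = 181.6156, √181.6156 = 13.4765
μ ≥ (9.7 + 13.4765)/2 = 11.5882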